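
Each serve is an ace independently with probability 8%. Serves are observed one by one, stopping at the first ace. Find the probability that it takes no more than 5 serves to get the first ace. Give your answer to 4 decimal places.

Y = number of serves to the first success; geometric, p = 0.08.
P(Y ≤ 5) = 1 − (1−p)^5 = 1 − 0.659082 = 0.340918

0.3409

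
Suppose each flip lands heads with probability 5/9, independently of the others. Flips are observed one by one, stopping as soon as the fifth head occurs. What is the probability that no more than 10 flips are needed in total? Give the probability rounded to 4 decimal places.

0.7501

Finishing within 10 flips ⇔ at least 5 successes in the first 10. With X ~ Binomial(10, 0.555556), P(Y ≤ 10) = 1 − P(X ≤ 4).
  k=0: C(10,0)·0.555556^0·0.444444^10 = 0.000301
  k=1: C(10,1)·0.555556^1·0.444444^9 = 0.003759
  k=2: C(10,2)·0.555556^2·0.444444^8 = 0.021145
  k=3: C(10,3)·0.555556^3·0.444444^7 = 0.070483
  k=4: C(10,4)·0.555556^4·0.444444^6 = 0.154182
1 − 0.249870 = 0.750130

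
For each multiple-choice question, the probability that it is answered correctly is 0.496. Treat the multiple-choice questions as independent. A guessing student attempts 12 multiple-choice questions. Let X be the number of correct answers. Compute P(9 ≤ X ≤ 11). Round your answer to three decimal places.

X ~ Binomial(12, 0.496); P(9 ≤ X ≤ 11) = Σ C(12,k) p^k (1−p)^(12−k) over k:
  k=9: C(12,9)·0.496^9·0.504^3 = 0.05117
  k=10: C(12,10)·0.496^10·0.504^2 = 0.01511
  k=11: C(12,11)·0.496^11·0.504^1 = 0.00270
Total = 0.06899

0.069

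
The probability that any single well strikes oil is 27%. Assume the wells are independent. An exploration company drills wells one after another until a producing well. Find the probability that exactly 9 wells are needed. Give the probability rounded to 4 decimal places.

0.0218

Geometric (trials to first success), p = 0.27.
P(Y = 9) = (1−p)^8 · p = 0.080646 · 0.27 = 0.021774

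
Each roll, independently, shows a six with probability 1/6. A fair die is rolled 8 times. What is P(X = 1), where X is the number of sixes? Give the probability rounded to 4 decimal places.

0.3721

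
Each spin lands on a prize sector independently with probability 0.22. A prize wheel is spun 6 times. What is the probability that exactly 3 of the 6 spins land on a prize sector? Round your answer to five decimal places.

0.10106

X ~ Binomial(n=6, p=0.22).
P(X=3) = C(6,3) · p^3 · (1−p)^3
= 20 · 0.010648 · 0.47455 = 0.1010606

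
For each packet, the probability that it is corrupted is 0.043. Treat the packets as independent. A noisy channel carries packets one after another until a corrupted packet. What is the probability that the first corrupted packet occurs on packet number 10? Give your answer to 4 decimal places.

Geometric (trials to first success), p = 0.043.
P(Y = 10) = (1−p)^9 · p = 0.6733 · 0.043 = 0.028952

0.0290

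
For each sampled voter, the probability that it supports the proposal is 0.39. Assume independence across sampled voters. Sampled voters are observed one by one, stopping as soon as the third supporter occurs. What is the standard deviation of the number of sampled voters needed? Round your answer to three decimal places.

Y = total sampled voters until the third success; negative binomial with r=3, p=0.39.
SD(Y) = √[r(1−p)/p²] = √(12.03156) = 3.46865

3.469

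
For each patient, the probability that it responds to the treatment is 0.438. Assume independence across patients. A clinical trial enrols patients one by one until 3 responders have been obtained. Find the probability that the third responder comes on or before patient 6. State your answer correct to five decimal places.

Finishing within 6 patients ⇔ at least 3 successes in the first 6. With X ~ Binomial(6, 0.438), P(Y ≤ 6) = 1 − P(X ≤ 2).
  k=0: C(6,0)·0.438^0·0.562^6 = 0.0315078
  k=1: C(6,1)·0.438^1·0.562^5 = 0.1473353
  k=2: C(6,2)·0.438^2·0.562^4 = 0.2870680
1 − 0.4659111 = 0.5340889

0.53409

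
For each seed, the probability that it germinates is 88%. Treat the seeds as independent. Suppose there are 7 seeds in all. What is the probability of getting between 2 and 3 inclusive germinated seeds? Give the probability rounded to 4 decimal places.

0.0054

X ~ Binomial(7, 0.88); P(2 ≤ X ≤ 3) = Σ C(7,k) p^k (1−p)^(7−k) over k:
  k=2: C(7,2)·0.88^2·0.12^5 = 0.000405
  k=3: C(7,3)·0.88^3·0.12^4 = 0.004946
Total = 0.005351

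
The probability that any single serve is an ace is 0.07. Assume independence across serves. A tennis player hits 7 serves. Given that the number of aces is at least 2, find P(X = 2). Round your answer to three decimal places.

X ~ Binomial(7, 0.07). Want P(X=2 | X≥2) = P(X=2) / P(X≥2).
P(X=2) = C(7,2)·0.07^2·0.93^5 = 0.07159
P(X≥2) = 1 − 0.60170 − 0.31703 = 0.08127
Ratio = 0.07159 / 0.08127 = 0.88080

0.881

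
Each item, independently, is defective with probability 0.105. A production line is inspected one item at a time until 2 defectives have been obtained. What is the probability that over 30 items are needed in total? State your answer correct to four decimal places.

Needing more than 30 items ⇔ fewer than 2 successes in the first 30. With X ~ Binomial(30, 0.105), P(Y > 30) = P(X ≤ 1).
  k=0: C(30,0)·0.105^0·0.895^30 = 0.035867
  k=1: C(30,1)·0.105^1·0.895^29 = 0.126235
P(X ≤ 1) = 0.162101

0.1621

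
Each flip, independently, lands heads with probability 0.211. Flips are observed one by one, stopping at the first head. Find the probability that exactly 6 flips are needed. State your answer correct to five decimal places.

0.06452

Geometric (trials to first success), p = 0.211.
P(Y = 6) = (1−p)^5 · p = 0.30576 · 0.211 = 0.0645160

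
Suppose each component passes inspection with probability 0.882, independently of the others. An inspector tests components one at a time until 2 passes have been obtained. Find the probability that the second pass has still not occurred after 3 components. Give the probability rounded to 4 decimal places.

0.0385

Needing more than 3 components ⇔ fewer than 2 successes in the first 3. With X ~ Binomial(3, 0.882), P(Y > 3) = P(X ≤ 1).
  k=0: C(3,0)·0.882^0·0.118^3 = 0.001643
  k=1: C(3,1)·0.882^1·0.118^2 = 0.036843
P(X ≤ 1) = 0.038486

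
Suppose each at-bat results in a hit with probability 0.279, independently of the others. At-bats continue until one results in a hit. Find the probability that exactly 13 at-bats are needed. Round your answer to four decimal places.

Geometric (trials to first success), p = 0.279.
P(Y = 13) = (1−p)^12 · p = 0.019734 · 0.279 = 0.005506

0.0055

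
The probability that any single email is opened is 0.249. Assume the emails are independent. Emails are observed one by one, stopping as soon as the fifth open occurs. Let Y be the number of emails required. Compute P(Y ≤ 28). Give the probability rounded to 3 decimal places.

Finishing within 28 emails ⇔ at least 5 successes in the first 28. With X ~ Binomial(28, 0.249), P(Y ≤ 28) = 1 − P(X ≤ 4).
  k=0: C(28,0)·0.249^0·0.751^28 = 0.00033
  k=1: C(28,1)·0.249^1·0.751^27 = 0.00306
  k=2: C(28,2)·0.249^2·0.751^26 = 0.01369
  k=3: C(28,3)·0.249^3·0.751^25 = 0.03935
  k=4: C(28,4)·0.249^4·0.751^24 = 0.08154
1 − 0.13797 = 0.86203

0.862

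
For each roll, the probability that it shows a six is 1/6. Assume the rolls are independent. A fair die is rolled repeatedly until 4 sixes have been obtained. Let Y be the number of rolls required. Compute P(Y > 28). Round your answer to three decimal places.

0.291

Needing more than 28 rolls ⇔ fewer than 4 successes in the first 28. With X ~ Binomial(28, 0.166667), P(Y > 28) = P(X ≤ 3).
  k=0: C(28,0)·0.166667^0·0.833333^28 = 0.00607
  k=1: C(28,1)·0.166667^1·0.833333^27 = 0.03397
  k=2: C(28,2)·0.166667^2·0.833333^26 = 0.09172
  k=3: C(28,3)·0.166667^3·0.833333^25 = 0.15899
P(X ≤ 3) = 0.29075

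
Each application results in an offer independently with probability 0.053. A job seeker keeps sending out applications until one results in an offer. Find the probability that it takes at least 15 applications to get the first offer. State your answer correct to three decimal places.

Y = number of applications to the first success; geometric, p = 0.053.
P(Y > 14) = P(first 14 all fail) = (1−p)^14 = 0.46655

0.467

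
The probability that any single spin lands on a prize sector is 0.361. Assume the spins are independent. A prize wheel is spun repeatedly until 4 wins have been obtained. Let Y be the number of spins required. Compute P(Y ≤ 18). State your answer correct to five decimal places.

0.93465

Finishing within 18 spins ⇔ at least 4 successes in the first 18. With X ~ Binomial(18, 0.361), P(Y ≤ 18) = 1 − P(X ≤ 3).
  k=0: C(18,0)·0.361^0·0.639^18 = 0.0003155
  k=1: C(18,1)·0.361^1·0.639^17 = 0.0032084
  k=2: C(18,2)·0.361^2·0.639^16 = 0.0154071
  k=3: C(18,3)·0.361^3·0.639^15 = 0.0464221
1 − 0.0653531 = 0.9346469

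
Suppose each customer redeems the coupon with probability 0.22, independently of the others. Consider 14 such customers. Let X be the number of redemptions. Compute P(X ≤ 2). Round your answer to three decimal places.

0.376

X ~ Binomial(14, 0.22); P(X ≤ 2) = Σ C(14,k) p^k (1−p)^(14−k) over k:
  k=0: C(14,0)·0.22^0·0.78^14 = 0.03085
  k=1: C(14,1)·0.22^1·0.78^13 = 0.12184
  k=2: C(14,2)·0.22^2·0.78^12 = 0.22337
Total = 0.37606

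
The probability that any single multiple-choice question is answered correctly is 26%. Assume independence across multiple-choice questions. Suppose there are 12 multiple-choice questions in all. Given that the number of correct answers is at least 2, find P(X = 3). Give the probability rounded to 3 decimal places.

X ~ Binomial(12, 0.26). Want P(X=3 | X≥2) = P(X=3) / P(X≥2).
P(X=3) = C(12,3)·0.26^3·0.74^9 = 0.25729
P(X≥2) = 1 − 0.02696 − 0.11369 = 0.85935
Ratio = 0.25729 / 0.85935 = 0.29940

0.299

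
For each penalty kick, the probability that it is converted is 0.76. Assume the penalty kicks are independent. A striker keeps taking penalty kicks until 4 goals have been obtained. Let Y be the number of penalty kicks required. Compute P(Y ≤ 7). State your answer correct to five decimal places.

Finishing within 7 penalty kicks ⇔ at least 4 successes in the first 7. With X ~ Binomial(7, 0.76), P(Y ≤ 7) = 1 − P(X ≤ 3).
  k=0: C(7,0)·0.76^0·0.24^7 = 0.0000459
  k=1: C(7,1)·0.76^1·0.24^6 = 0.0010167
  k=2: C(7,2)·0.76^2·0.24^5 = 0.0096583
  k=3: C(7,3)·0.76^3·0.24^4 = 0.0509746
1 − 0.0616955 = 0.9383045

0.93830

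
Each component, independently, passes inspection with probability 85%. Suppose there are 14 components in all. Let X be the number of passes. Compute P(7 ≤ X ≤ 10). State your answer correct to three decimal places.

0.146

X ~ Binomial(14, 0.85); P(7 ≤ X ≤ 10) = Σ C(14,k) p^k (1−p)^(14−k) over k:
  k=7: C(14,7)·0.85^7·0.15^7 = 0.00188
  k=8: C(14,8)·0.85^8·0.15^6 = 0.00932
  k=9: C(14,9)·0.85^9·0.15^5 = 0.03521
  k=10: C(14,10)·0.85^10·0.15^4 = 0.09977
Total = 0.14618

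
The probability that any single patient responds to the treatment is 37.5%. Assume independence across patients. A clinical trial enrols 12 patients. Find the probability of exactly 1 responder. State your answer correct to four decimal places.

X ~ Binomial(n=12, p=0.375).
P(X=1) = C(12,1) · p^1 · (1−p)^11
= 12 · 0.375 · 0.0056843 = 0.025580

0.0256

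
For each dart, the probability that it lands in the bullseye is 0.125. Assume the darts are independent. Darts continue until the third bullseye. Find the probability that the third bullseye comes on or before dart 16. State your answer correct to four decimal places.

0.3229

Finishing within 16 darts ⇔ at least 3 successes in the first 16. With X ~ Binomial(16, 0.125), P(Y ≤ 16) = 1 − P(X ≤ 2).
  k=0: C(16,0)·0.125^0·0.875^16 = 0.118067
  k=1: C(16,1)·0.125^1·0.875^15 = 0.269868
  k=2: C(16,2)·0.125^2·0.875^14 = 0.289144
1 − 0.677079 = 0.322921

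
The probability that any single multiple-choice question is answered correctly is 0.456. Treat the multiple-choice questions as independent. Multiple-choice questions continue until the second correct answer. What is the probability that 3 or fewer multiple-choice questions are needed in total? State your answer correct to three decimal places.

Finishing within 3 multiple-choice questions ⇔ at least 2 successes in the first 3. With X ~ Binomial(3, 0.456), P(Y ≤ 3) = 1 − P(X ≤ 1).
  k=0: C(3,0)·0.456^0·0.544^3 = 0.16099
  k=1: C(3,1)·0.456^1·0.544^2 = 0.40484
1 − 0.56583 = 0.43417

0.434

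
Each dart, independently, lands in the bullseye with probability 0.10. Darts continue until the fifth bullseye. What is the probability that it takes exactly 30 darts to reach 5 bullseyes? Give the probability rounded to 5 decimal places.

Y = trial on which the fifth success occurs; negative binomial, r=5, p=0.10.
P(Y=30) = C(29,4) · p^5 · (1−p)^25
= 23751 · 1e-05 · 0.07179 = 0.0170508

0.01705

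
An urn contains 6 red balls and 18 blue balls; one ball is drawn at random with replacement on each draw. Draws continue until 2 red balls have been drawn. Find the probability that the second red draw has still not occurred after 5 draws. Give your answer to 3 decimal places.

0.633

Needing more than 5 draws ⇔ fewer than 2 successes in the first 5. With X ~ Binomial(5, 0.25), P(Y > 5) = P(X ≤ 1).
  k=0: C(5,0)·0.25^0·0.75^5 = 0.23730
  k=1: C(5,1)·0.25^1·0.75^4 = 0.39551
P(X ≤ 1) = 0.63281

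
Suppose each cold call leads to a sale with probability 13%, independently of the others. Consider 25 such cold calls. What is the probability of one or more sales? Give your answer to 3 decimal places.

P(at least one) = 1 − P(none) = 1 − (1 − 0.13)^25
= 1 − 0.03076 = 0.96924

0.969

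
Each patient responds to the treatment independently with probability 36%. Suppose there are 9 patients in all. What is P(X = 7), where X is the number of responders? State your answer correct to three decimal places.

0.012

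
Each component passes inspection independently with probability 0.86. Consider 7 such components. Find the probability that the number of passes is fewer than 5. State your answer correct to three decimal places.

0.062

X ~ Binomial(7, 0.86); P(X ≤ 4) = Σ C(7,k) p^k (1−p)^(7−k) over k:
  k=0: C(7,0)·0.86^0·0.14^7 = 0.00000
  k=1: C(7,1)·0.86^1·0.14^6 = 0.00005
  k=2: C(7,2)·0.86^2·0.14^5 = 0.00084
  k=3: C(7,3)·0.86^3·0.14^4 = 0.00855
  k=4: C(7,4)·0.86^4·0.14^3 = 0.05253
Total = 0.06197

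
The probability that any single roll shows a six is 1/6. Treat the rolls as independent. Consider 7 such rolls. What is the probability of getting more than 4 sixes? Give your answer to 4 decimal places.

X ~ Binomial(7, 0.166667); P(X ≥ 5) = Σ C(7,k) p^k (1−p)^(7−k) over k:
  k=5: C(7,5)·0.166667^5·0.833333^2 = 0.001875
  k=6: C(7,6)·0.166667^6·0.833333^1 = 0.000125
  k=7: C(7,7)·0.166667^7·0.833333^0 = 0.000004
Total = 0.002004

0.0020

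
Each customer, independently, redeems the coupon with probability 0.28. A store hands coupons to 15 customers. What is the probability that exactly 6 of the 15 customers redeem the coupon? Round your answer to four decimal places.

0.1254

X ~ Binomial(n=15, p=0.28).
P(X=6) = C(15,6) · p^6 · (1−p)^9
= 5005 · 0.00048189 · 0.051999 = 0.125414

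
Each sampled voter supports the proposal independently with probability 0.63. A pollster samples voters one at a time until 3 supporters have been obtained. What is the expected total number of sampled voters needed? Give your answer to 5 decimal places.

4.76190

Y = total sampled voters until the third success; negative binomial with r=3, p=0.63.
E[Y] = r / p = 3 / 0.63 = 4.7619048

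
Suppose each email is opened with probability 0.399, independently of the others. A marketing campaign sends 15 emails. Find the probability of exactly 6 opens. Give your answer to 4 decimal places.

0.2066

X ~ Binomial(n=15, p=0.399).
P(X=6) = C(15,6) · p^6 · (1−p)^9
= 5005 · 0.0040349 · 0.01023 = 0.206591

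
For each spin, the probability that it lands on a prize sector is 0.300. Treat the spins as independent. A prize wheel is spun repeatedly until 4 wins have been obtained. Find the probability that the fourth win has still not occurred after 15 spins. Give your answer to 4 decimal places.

0.2969

Needing more than 15 spins ⇔ fewer than 4 successes in the first 15. With X ~ Binomial(15, 0.30), P(Y > 15) = P(X ≤ 3).
  k=0: C(15,0)·0.30^0·0.70^15 = 0.004748
  k=1: C(15,1)·0.30^1·0.70^14 = 0.030520
  k=2: C(15,2)·0.30^2·0.70^13 = 0.091560
  k=3: C(15,3)·0.30^3·0.70^12 = 0.170040
P(X ≤ 3) = 0.296868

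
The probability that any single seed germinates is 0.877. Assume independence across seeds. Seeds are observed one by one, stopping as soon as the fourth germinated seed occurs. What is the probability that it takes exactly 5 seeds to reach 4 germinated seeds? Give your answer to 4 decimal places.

0.2910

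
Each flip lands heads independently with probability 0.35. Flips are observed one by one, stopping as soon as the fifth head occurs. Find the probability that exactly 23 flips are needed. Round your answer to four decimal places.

0.0165

Y = trial on which the fifth success occurs; negative binomial, r=5, p=0.35.
P(Y=23) = C(22,4) · p^5 · (1−p)^18
= 7315 · 0.0052522 · 0.00042898 = 0.016481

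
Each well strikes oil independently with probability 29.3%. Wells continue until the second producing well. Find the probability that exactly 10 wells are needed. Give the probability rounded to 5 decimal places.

0.04823

Y = trial on which the second success occurs; negative binomial, r=2, p=0.293.
P(Y=10) = C(9,1) · p^2 · (1−p)^8
= 9 · 0.085849 · 0.062425 = 0.0482318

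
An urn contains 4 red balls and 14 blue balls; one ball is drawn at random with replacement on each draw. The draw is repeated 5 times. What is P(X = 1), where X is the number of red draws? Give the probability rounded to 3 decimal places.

X ~ Binomial(n=5, p=0.222222).
P(X=1) = C(5,1) · p^1 · (1−p)^4
= 5 · 0.22222 · 0.36595 = 0.40661

0.407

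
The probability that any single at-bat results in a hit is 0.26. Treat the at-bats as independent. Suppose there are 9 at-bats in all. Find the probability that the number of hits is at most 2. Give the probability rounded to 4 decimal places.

0.5727

X ~ Binomial(9, 0.26); P(X ≤ 2) = Σ C(9,k) p^k (1−p)^(9−k) over k:
  k=0: C(9,0)·0.26^0·0.74^9 = 0.066540
  k=1: C(9,1)·0.26^1·0.74^8 = 0.210412
  k=2: C(9,2)·0.26^2·0.74^7 = 0.295714
Total = 0.572666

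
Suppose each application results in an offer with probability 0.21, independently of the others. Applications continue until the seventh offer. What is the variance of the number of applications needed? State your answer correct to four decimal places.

Y = total applications until the seventh success; negative binomial with r=7, p=0.21.
Var(Y) = r(1−p)/p² = 7·0.79 / 0.21² = 125.396825

125.3968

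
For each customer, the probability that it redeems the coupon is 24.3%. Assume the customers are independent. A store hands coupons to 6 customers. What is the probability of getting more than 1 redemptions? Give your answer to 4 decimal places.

0.4494

X ~ Binomial(6, 0.243); P(X ≥ 2) = Σ C(6,k) p^k (1−p)^(6−k) over k:
  k=2: C(6,2)·0.243^2·0.757^4 = 0.290862
  k=3: C(6,3)·0.243^3·0.757^3 = 0.124491
  k=4: C(6,4)·0.243^4·0.757^2 = 0.029971
  k=5: C(6,5)·0.243^5·0.757^1 = 0.003848
  k=6: C(6,6)·0.243^6·0.757^0 = 0.000206
Total = 0.449379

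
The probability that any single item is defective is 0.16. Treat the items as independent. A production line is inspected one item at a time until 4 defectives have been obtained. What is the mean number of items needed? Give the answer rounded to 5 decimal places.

Y = total items until the fourth success; negative binomial with r=4, p=0.16.
E[Y] = r / p = 4 / 0.16 = 25.0000000

25.00000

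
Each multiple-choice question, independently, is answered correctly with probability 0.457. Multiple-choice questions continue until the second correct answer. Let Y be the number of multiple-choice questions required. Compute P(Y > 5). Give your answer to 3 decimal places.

0.246

Needing more than 5 multiple-choice questions ⇔ fewer than 2 successes in the first 5. With X ~ Binomial(5, 0.457), P(Y > 5) = P(X ≤ 1).
  k=0: C(5,0)·0.457^0·0.543^5 = 0.04721
  k=1: C(5,1)·0.457^1·0.543^4 = 0.19865
P(X ≤ 1) = 0.24585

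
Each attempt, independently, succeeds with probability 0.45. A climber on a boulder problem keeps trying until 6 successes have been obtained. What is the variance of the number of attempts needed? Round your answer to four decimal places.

16.2963

Y = total attempts until the sixth success; negative binomial with r=6, p=0.45.
Var(Y) = r(1−p)/p² = 6·0.55 / 0.45² = 16.296296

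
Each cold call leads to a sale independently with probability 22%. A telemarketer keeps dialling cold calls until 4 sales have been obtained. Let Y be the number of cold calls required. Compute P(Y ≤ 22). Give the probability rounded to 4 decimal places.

0.7458

Finishing within 22 cold calls ⇔ at least 4 successes in the first 22. With X ~ Binomial(22, 0.22), P(Y ≤ 22) = 1 − P(X ≤ 3).
  k=0: C(22,0)·0.22^0·0.78^22 = 0.004227
  k=1: C(22,1)·0.22^1·0.78^21 = 0.026232
  k=2: C(22,2)·0.22^2·0.78^20 = 0.077687
  k=3: C(22,3)·0.22^3·0.78^19 = 0.146078
1 − 0.254225 = 0.745775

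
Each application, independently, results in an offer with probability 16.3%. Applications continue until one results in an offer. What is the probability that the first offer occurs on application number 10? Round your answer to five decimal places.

Geometric (trials to first success), p = 0.163.
P(Y = 10) = (1−p)^9 · p = 0.20162 · 0.163 = 0.0328637

0.03286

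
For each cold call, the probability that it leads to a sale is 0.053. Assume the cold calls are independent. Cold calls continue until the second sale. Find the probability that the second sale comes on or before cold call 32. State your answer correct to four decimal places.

0.5114

Finishing within 32 cold calls ⇔ at least 2 successes in the first 32. With X ~ Binomial(32, 0.053), P(Y ≤ 32) = 1 − P(X ≤ 1).
  k=0: C(32,0)·0.053^0·0.947^32 = 0.175065
  k=1: C(32,1)·0.053^1·0.947^31 = 0.313527
1 − 0.488592 = 0.511408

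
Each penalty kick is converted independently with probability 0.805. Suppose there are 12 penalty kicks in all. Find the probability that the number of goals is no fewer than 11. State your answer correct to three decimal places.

X ~ Binomial(12, 0.805); P(X ≥ 11) = Σ C(12,k) p^k (1−p)^(12−k) over k:
  k=11: C(12,11)·0.805^11·0.195^1 = 0.21526
  k=12: C(12,12)·0.805^12·0.195^0 = 0.07405
Total = 0.28932

0.289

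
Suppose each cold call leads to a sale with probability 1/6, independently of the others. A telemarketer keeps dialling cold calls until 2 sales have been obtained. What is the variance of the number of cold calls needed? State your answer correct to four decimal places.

Y = total cold calls until the second success; negative binomial with r=2, p=0.166667.
Var(Y) = r(1−p)/p² = 2·0.833333 / 0.166667² = 60.000000

60.0000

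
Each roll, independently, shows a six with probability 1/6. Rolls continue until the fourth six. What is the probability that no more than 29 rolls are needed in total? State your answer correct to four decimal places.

0.7358

Finishing within 29 rolls ⇔ at least 4 successes in the first 29. With X ~ Binomial(29, 0.166667), P(Y ≤ 29) = 1 − P(X ≤ 3).
  k=0: C(29,0)·0.166667^0·0.833333^29 = 0.005055
  k=1: C(29,1)·0.166667^1·0.833333^28 = 0.029321
  k=2: C(29,2)·0.166667^2·0.833333^27 = 0.082097
  k=3: C(29,3)·0.166667^3·0.833333^26 = 0.147775
1 − 0.264249 = 0.735751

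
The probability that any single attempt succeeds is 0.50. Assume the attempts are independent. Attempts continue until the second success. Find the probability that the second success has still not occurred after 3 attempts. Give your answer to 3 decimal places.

0.500

Needing more than 3 attempts ⇔ fewer than 2 successes in the first 3. With X ~ Binomial(3, 0.50), P(Y > 3) = P(X ≤ 1).
  k=0: C(3,0)·0.50^0·0.50^3 = 0.12500
  k=1: C(3,1)·0.50^1·0.50^2 = 0.37500
P(X ≤ 1) = 0.50000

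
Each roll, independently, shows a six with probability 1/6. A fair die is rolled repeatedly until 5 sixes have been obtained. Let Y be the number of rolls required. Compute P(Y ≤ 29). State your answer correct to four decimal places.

Finishing within 29 rolls ⇔ at least 5 successes in the first 29. With X ~ Binomial(29, 0.166667), P(Y ≤ 29) = 1 − P(X ≤ 4).
  k=0: C(29,0)·0.166667^0·0.833333^29 = 0.005055
  k=1: C(29,1)·0.166667^1·0.833333^28 = 0.029321
  k=2: C(29,2)·0.166667^2·0.833333^27 = 0.082097
  k=3: C(29,3)·0.166667^3·0.833333^26 = 0.147775
  k=4: C(29,4)·0.166667^4·0.833333^25 = 0.192108
1 − 0.456357 = 0.543643

0.5436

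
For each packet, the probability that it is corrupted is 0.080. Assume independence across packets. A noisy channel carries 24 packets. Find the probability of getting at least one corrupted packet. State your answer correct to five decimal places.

0.86482

P(at least one) = 1 − P(none) = 1 − (1 − 0.08)^24
= 1 − 0.1351786 = 0.8648214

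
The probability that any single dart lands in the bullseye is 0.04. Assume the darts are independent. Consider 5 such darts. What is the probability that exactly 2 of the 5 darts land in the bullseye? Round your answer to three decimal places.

X ~ Binomial(n=5, p=0.04).
P(X=2) = C(5,2) · p^2 · (1−p)^3
= 10 · 0.0016 · 0.88474 = 0.01416

0.014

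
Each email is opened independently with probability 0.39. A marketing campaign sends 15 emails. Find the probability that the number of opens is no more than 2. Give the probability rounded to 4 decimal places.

0.0322

X ~ Binomial(15, 0.39); P(X ≤ 2) = Σ C(15,k) p^k (1−p)^(15−k) over k:
  k=0: C(15,0)·0.39^0·0.61^15 = 0.000602
  k=1: C(15,1)·0.39^1·0.61^14 = 0.005778
  k=2: C(15,2)·0.39^2·0.61^13 = 0.025859
Total = 0.032239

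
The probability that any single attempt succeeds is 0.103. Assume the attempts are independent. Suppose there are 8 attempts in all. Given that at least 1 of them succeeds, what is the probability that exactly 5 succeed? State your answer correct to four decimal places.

0.0008

X ~ Binomial(8, 0.103). Want P(X=5 | X≥1) = P(X=5) / P(X≥1).
P(X=5) = C(8,5)·0.103^5·0.897^3 = 0.000469
P(X≥1) = 1 − 0.419121 = 0.580879
Ratio = 0.000469 / 0.580879 = 0.000807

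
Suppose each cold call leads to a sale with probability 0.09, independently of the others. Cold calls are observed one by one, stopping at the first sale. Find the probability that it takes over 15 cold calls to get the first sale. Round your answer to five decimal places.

0.24301

Y = number of cold calls to the first success; geometric, p = 0.09.
P(Y > 15) = P(first 15 all fail) = (1−p)^15 = 0.2430082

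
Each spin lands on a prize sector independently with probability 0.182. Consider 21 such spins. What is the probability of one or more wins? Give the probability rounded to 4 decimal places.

0.9853

P(at least one) = 1 − P(none) = 1 − (1 − 0.182)^21
= 1 − 0.014717 = 0.985283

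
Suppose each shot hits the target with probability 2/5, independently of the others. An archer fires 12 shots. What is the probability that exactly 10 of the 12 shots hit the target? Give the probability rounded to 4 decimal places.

0.0025

X ~ Binomial(n=12, p=0.40).
P(X=10) = C(12,10) · p^10 · (1−p)^2
= 66 · 0.00010486 · 0.36 = 0.002491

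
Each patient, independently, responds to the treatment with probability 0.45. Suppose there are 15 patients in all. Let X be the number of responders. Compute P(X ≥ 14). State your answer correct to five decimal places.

X ~ Binomial(15, 0.45); P(X ≥ 14) = Σ C(15,k) p^k (1−p)^(15−k) over k:
  k=14: C(15,14)·0.45^14·0.55^1 = 0.0001152
  k=15: C(15,15)·0.45^15·0.55^0 = 0.0000063
Total = 0.0001215

0.00012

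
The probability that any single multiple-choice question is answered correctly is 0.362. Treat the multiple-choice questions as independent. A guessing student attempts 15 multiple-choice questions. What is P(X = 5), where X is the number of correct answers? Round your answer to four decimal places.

X ~ Binomial(n=15, p=0.362).
P(X=5) = C(15,5) · p^5 · (1−p)^10
= 3003 · 0.0062165 · 0.011174 = 0.208596

0.2086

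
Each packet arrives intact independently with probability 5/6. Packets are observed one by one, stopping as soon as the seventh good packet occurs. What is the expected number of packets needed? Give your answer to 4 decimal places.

Y = total packets until the seventh success; negative binomial with r=7, p=0.833333.
E[Y] = r / p = 7 / 0.833333 = 8.400000

8.4000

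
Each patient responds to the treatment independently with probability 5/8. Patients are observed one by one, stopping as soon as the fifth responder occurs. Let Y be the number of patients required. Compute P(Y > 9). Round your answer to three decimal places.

0.217

Needing more than 9 patients ⇔ fewer than 5 successes in the first 9. With X ~ Binomial(9, 0.625), P(Y > 9) = P(X ≤ 4).
  k=0: C(9,0)·0.625^0·0.375^9 = 0.00015
  k=1: C(9,1)·0.625^1·0.375^8 = 0.00220
  k=2: C(9,2)·0.625^2·0.375^7 = 0.01466
  k=3: C(9,3)·0.625^3·0.375^6 = 0.05703
  k=4: C(9,4)·0.625^4·0.375^5 = 0.14258
P(X ≤ 4) = 0.21662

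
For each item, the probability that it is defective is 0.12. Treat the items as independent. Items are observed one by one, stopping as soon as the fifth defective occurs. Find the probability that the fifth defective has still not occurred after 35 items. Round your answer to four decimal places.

0.5875

Needing more than 35 items ⇔ fewer than 5 successes in the first 35. With X ~ Binomial(35, 0.12), P(Y > 35) = P(X ≤ 4).
  k=0: C(35,0)·0.12^0·0.88^35 = 0.011400
  k=1: C(35,1)·0.12^1·0.88^34 = 0.054408
  k=2: C(35,2)·0.12^2·0.88^33 = 0.126127
  k=3: C(35,3)·0.12^3·0.88^32 = 0.189190
  k=4: C(35,4)·0.12^4·0.88^31 = 0.206389
P(X ≤ 4) = 0.587514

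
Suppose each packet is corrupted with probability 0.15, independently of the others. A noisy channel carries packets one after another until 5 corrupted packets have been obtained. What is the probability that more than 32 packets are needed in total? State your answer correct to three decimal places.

Needing more than 32 packets ⇔ fewer than 5 successes in the first 32. With X ~ Binomial(32, 0.15), P(Y > 32) = P(X ≤ 4).
  k=0: C(32,0)·0.15^0·0.85^32 = 0.00551
  k=1: C(32,1)·0.15^1·0.85^31 = 0.03113
  k=2: C(32,2)·0.15^2·0.85^30 = 0.08516
  k=3: C(32,3)·0.15^3·0.85^29 = 0.15028
  k=4: C(32,4)·0.15^4·0.85^28 = 0.19227
P(X ≤ 4) = 0.46436

0.464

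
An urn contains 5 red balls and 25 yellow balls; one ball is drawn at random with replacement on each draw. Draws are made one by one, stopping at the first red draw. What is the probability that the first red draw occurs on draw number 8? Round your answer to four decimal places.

0.0465

Geometric (trials to first success), p = 0.166667.
P(Y = 8) = (1−p)^7 · p = 0.27908 · 0.166667 = 0.046514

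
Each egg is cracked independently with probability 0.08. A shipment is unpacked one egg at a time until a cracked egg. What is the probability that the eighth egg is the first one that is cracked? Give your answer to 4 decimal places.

0.0446

Geometric (trials to first success), p = 0.08.
P(Y = 8) = (1−p)^7 · p = 0.55785 · 0.08 = 0.044628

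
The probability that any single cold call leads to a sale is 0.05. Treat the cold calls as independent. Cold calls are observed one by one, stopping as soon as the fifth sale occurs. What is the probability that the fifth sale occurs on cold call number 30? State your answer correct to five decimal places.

0.00206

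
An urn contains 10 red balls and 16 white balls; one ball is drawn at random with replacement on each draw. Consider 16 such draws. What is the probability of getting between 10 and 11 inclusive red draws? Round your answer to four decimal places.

0.0413

X ~ Binomial(16, 0.384615); P(10 ≤ X ≤ 11) = Σ C(16,k) p^k (1−p)^(16−k) over k:
  k=10: C(16,10)·0.384615^10·0.615385^6 = 0.030808
  k=11: C(16,11)·0.384615^11·0.615385^5 = 0.010503
Total = 0.041311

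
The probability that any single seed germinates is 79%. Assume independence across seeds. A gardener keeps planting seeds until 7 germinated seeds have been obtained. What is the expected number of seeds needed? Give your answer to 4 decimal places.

Y = total seeds until the seventh success; negative binomial with r=7, p=0.79.
E[Y] = r / p = 7 / 0.79 = 8.860759

8.8608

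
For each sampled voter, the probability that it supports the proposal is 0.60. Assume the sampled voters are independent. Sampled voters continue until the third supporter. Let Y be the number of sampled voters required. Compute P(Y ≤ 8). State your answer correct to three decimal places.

Finishing within 8 sampled voters ⇔ at least 3 successes in the first 8. With X ~ Binomial(8, 0.60), P(Y ≤ 8) = 1 − P(X ≤ 2).
  k=0: C(8,0)·0.60^0·0.40^8 = 0.00066
  k=1: C(8,1)·0.60^1·0.40^7 = 0.00786
  k=2: C(8,2)·0.60^2·0.40^6 = 0.04129
1 − 0.04981 = 0.95019

0.950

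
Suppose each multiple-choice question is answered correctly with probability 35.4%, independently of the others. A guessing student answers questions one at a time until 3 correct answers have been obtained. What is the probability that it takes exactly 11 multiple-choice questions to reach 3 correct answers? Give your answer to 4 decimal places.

0.0605

Y = trial on which the third success occurs; negative binomial, r=3, p=0.354.
P(Y=11) = C(10,2) · p^3 · (1−p)^8
= 45 · 0.044362 · 0.030329 = 0.060546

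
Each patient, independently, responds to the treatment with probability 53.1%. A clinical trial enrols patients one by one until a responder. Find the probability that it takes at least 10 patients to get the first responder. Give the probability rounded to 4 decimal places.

0.0011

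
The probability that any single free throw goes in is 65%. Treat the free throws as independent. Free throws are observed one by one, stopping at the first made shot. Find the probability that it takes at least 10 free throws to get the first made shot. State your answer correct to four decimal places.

0.0001

Y = number of free throws to the first success; geometric, p = 0.65.
P(Y > 9) = P(first 9 all fail) = (1−p)^9 = 0.000079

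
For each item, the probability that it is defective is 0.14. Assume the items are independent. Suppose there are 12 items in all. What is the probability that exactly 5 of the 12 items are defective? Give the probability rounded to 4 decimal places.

X ~ Binomial(n=12, p=0.14).
P(X=5) = C(12,5) · p^5 · (1−p)^7
= 792 · 5.3782e-05 · 0.34793 = 0.014820

0.0148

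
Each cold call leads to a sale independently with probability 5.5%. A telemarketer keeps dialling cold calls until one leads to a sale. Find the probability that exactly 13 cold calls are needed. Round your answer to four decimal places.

0.0279

Geometric (trials to first success), p = 0.055.
P(Y = 13) = (1−p)^12 · p = 0.5072 · 0.055 = 0.027896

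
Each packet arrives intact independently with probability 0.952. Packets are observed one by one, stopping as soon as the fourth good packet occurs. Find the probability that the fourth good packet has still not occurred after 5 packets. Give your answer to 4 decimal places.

Needing more than 5 packets ⇔ fewer than 4 successes in the first 5. With X ~ Binomial(5, 0.952), P(Y > 5) = P(X ≤ 3).
  k=0: C(5,0)·0.952^0·0.048^5 = 0.000000
  k=1: C(5,1)·0.952^1·0.048^4 = 0.000025
  k=2: C(5,2)·0.952^2·0.048^3 = 0.001002
  k=3: C(5,3)·0.952^3·0.048^2 = 0.019879
P(X ≤ 3) = 0.020907

0.0209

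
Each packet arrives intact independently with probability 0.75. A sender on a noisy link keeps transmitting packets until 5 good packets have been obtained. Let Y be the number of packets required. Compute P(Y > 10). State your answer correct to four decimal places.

0.0197

Needing more than 10 packets ⇔ fewer than 5 successes in the first 10. With X ~ Binomial(10, 0.75), P(Y > 10) = P(X ≤ 4).
  k=0: C(10,0)·0.75^0·0.25^10 = 0.000001
  k=1: C(10,1)·0.75^1·0.25^9 = 0.000029
  k=2: C(10,2)·0.75^2·0.25^8 = 0.000386
  k=3: C(10,3)·0.75^3·0.25^7 = 0.003090
  k=4: C(10,4)·0.75^4·0.25^6 = 0.016222
P(X ≤ 4) = 0.019728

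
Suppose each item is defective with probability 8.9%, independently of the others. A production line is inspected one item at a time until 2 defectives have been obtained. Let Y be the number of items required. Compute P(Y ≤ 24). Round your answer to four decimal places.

0.6429

Finishing within 24 items ⇔ at least 2 successes in the first 24. With X ~ Binomial(24, 0.089), P(Y ≤ 24) = 1 − P(X ≤ 1).
  k=0: C(24,0)·0.089^0·0.911^24 = 0.106768
  k=1: C(24,1)·0.089^1·0.911^23 = 0.250336
1 − 0.357104 = 0.642896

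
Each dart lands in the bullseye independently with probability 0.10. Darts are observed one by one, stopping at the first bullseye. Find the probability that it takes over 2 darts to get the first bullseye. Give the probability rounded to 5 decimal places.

Y = number of darts to the first success; geometric, p = 0.10.
P(Y > 2) = P(first 2 all fail) = (1−p)^2 = 0.8100000

0.81000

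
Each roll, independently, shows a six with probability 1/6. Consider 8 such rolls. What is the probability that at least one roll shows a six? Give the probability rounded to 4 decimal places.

P(at least one) = 1 − P(none) = 1 − (1 − 0.166667)^8
= 1 − 0.232568 = 0.767432

0.7674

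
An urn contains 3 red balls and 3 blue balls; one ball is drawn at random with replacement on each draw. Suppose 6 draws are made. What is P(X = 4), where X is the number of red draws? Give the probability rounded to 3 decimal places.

X ~ Binomial(n=6, p=0.50).
P(X=4) = C(6,4) · p^4 · (1−p)^2
= 15 · 0.0625 · 0.25 = 0.23438

0.234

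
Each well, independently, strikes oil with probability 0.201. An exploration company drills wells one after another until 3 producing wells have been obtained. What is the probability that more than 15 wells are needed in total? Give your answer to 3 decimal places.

0.394

Needing more than 15 wells ⇔ fewer than 3 successes in the first 15. With X ~ Binomial(15, 0.201), P(Y > 15) = P(X ≤ 2).
  k=0: C(15,0)·0.201^0·0.799^15 = 0.03453
  k=1: C(15,1)·0.201^1·0.799^14 = 0.13030
  k=2: C(15,2)·0.201^2·0.799^13 = 0.22945
P(X ≤ 2) = 0.39428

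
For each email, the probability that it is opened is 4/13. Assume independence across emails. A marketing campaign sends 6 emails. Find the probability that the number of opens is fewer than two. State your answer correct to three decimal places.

0.404

X ~ Binomial(6, 0.307692); P(X ≤ 1) = Σ C(6,k) p^k (1−p)^(6−k) over k:
  k=0: C(6,0)·0.307692^0·0.692308^6 = 0.11010
  k=1: C(6,1)·0.307692^1·0.692308^5 = 0.29361
Total = 0.40371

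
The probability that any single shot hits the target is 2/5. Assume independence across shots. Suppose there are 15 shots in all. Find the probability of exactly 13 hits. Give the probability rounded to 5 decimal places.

0.00025

X ~ Binomial(n=15, p=0.40).
P(X=13) = C(15,13) · p^13 · (1−p)^2
= 105 · 6.7109e-06 · 0.36 = 0.0002537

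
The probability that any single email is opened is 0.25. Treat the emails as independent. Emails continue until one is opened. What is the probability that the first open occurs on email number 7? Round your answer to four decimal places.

Geometric (trials to first success), p = 0.25.
P(Y = 7) = (1−p)^6 · p = 0.17798 · 0.25 = 0.044495

0.0445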